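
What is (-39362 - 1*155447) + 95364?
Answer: -99445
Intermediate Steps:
(-39362 - 1*155447) + 95364 = (-39362 - 155447) + 95364 = -194809 + 95364 = -99445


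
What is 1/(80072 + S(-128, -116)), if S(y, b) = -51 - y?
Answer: 1/80149 ≈ 1.2477e-5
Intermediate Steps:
1/(80072 + S(-128, -116)) = 1/(80072 + (-51 - 1*(-128))) = 1/(80072 + (-51 + 128)) = 1/(80072 + 77) = 1/80149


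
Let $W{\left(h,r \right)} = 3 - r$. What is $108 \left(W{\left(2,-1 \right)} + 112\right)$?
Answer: $12528$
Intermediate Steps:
$108 \left(W{\left(2,-1 \right)} + 112\right) = 108 \left(\left(3 - -1\right) + 112\right) = 108 \left(\left(3 + 1\right) + 112\right) = 108 \left(4 + 112\right) = 108 \cdot 116 = 12528$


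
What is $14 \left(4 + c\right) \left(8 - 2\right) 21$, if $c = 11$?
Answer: $26460$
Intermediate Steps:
$14 \left(4 + c\right) \left(8 - 2\right) 21 = 14 \left(4 + 11\right) \left(8 - 2\right) 21 = 14 \cdot 15 \cdot 6 \cdot 21 = 14 \cdot 90 \cdot 21 = 1260 \cdot 21 = 26460$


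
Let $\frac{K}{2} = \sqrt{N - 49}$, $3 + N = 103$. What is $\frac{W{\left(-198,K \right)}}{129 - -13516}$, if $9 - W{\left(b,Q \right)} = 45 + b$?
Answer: $\frac{162}{13645} \approx 0.011872$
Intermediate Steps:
$N = 100$ ($N = -3 + 103 = 100$)
$K = 2 \sqrt{51}$ ($K = 2 \sqrt{100 - 49} = 2 \sqrt{51} \approx 14.283$)
$W{\left(b,Q \right)} = -36 - b$ ($W{\left(b,Q \right)} = 9 - \left(45 + b\right) = -36 - b$)
$\frac{W{\left(-198,K \right)}}{129 - -13516} = \frac{-36 - -198}{129 - -13516} = \frac{-36 + 198}{129 + 13516} = \frac{162}{13645}$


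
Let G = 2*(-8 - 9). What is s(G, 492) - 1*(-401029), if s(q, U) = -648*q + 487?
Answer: 423548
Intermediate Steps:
G = -34 (G = 2*(-17) = -34)
s(q, U) = 487 - 648*q
s(G, 492) - 1*(-401029) = (487 - 648*(-34)) - 1*(-401029) = (487 + 22032) + 401029 = 22519 + 401029 = 423548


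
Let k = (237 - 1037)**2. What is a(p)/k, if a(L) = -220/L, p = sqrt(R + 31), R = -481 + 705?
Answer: -11*sqrt(255)/8160000 ≈ -2.1526e-5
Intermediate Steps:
R = 224
p = sqrt(255) (p = sqrt(224 + 31) = sqrt(255) ≈ 15.969)
k = 640000 (k = (-800)**2 = 640000)
a(p)/k = -220*sqrt(255)/255/640000 = -44*sqrt(255)/51*(1/640000) = -11*sqrt(255)/8160000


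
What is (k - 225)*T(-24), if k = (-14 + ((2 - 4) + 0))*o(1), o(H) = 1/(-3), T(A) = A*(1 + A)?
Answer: -121256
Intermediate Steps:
o(H) = -1/3
k = 16/3 (k = (-14 + ((2 - 4) + 0))*(-1/3) = (-14 + (-2 + 0))*(-1/3) = (-14 - 2)*(-1/3) = -16*(-1/3) = 16/3 ≈ 5.3333)
(k - 225)*T(-24) = (16/3 - 225)*(-24*(1 - 24)) = -(-5272)*(-23) = -659/3*552 = -121256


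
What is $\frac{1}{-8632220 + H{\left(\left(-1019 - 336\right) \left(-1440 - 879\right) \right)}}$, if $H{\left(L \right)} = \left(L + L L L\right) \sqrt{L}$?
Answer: $\frac{431611}{151234303752324089831644482779150636147930605} + \frac{3102559589435349837 \sqrt{3142245}}{302468607504648179663288965558301272295861210} \approx 1.8183 \cdot 10^{-23}$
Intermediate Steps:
$H{\left(L \right)} = \sqrt{L} \left(L + L^{3}\right)$ ($H{\left(L \right)} = \left(L + L^{2} L\right) \sqrt{L} = \left(L + L^{3}\right) \sqrt{L} = \sqrt{L} \left(L + L^{3}\right)$)
$\frac{1}{-8632220 + H{\left(\left(-1019 - 336\right) \left(-1440 - 879\right) \right)}} = \frac{1}{-8632220 + \left(\left(-1019 - 336\right) \left(-1440 - 879\right)\right)^{\frac{3}{2}} \left(1 + \left(\left(-1019 - 336\right) \left(-1440 - 879\right)\right)^{2}\right)} = \frac{1}{-8632220 + \left(\left(-1355\right) \left(-2319\right)\right)^{\frac{3}{2}} \left(1 + \left(\left(-1355\right) \left(-2319\right)\right)^{2}\right)} = \frac{1}{-8632220 + 3142245^{\frac{3}{2}} \left(1 + 3142245^{2}\right)} = \frac{1}{-8632220 + 3142245 \sqrt{3142245} \left(1 + 9873703640025\right)} = \frac{1}{-8632220 + 3142245 \sqrt{3142245} \cdot 9873703640026} = \frac{1}{-8632220 + 31025595894353498370 \sqrt{3142245}}$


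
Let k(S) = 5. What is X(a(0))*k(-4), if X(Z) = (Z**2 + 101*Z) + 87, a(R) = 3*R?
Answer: 435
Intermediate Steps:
X(Z) = 87 + Z**2 + 101*Z
X(a(0))*k(-4) = (87 + (3*0)**2 + 101*(3*0))*5 = (87 + 0**2 + 101*0)*5 = (87 + 0 + 0)*5 = 87*5 = 435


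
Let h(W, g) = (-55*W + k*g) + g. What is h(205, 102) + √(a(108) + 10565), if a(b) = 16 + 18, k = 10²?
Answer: -973 + √10599 ≈ -870.05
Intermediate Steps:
k = 100
a(b) = 34
h(W, g) = -55*W + 101*g (h(W, g) = (-55*W + 100*g) + g = -55*W + 101*g)
h(205, 102) + √(a(108) + 10565) = (-55*205 + 101*102) + √(34 + 10565) = (-11275 + 10302) + √10599 = -973 + √10599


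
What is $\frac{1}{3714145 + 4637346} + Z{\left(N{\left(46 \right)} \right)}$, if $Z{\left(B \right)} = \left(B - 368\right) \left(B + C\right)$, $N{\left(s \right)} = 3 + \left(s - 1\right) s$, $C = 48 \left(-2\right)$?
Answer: $\frac{28151080590436}{8351491} \approx 3.3708 \cdot 10^{6}$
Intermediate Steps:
$C = -96$
$N{\left(s \right)} = 3 + s \left(-1 + s\right)$ ($N{\left(s \right)} = 3 + \left(s - 1\right) s = 3 + \left(-1 + s\right) s = 3 + s \left(-1 + s\right)$)
$Z{\left(B \right)} = \left(-368 + B\right) \left(-96 + B\right)$ ($Z{\left(B \right)} = \left(B - 368\right) \left(B - 96\right) = \left(B - 368\right) \left(-96 + B\right) = \left(-368 + B\right) \left(-96 + B\right)$)
$\frac{1}{3714145 + 4637346} + Z{\left(N{\left(46 \right)} \right)} = \frac{1}{3714145 + 4637346} + \left(35328 + \left(3 + 46^{2} - 46\right)^{2} - 464 \left(3 + 46^{2} - 46\right)\right) = \frac{1}{8351491} + \left(35328 + \left(3 + 2116 - 46\right)^{2} - 464 \left(3 + 2116 - 46\right)\right) = \frac{1}{8351491} + \left(35328 + 2073^{2} - 961872\right) = \frac{1}{8351491} + \left(35328 + 4297329 - 961872\right) = \frac{1}{8351491} + 3370785 = \frac{28151080590436}{8351491}$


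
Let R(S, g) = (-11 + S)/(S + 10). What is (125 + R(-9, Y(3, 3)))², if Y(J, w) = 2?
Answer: 11025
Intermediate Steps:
R(S, g) = (-11 + S)/(10 + S)
(125 + R(-9, Y(3, 3)))² = (125 + (-11 - 9)/(10 - 9))² = (125 - 20/1)² = (125 + 1*(-20))² = (125 - 20)² = 105² = 11025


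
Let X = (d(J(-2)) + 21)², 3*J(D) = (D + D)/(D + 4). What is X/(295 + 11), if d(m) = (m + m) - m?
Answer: 3721/2754 ≈ 1.3511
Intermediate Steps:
J(D) = 2*D/(3*(4 + D)) (J(D) = ((D + D)/(D + 4))/3 = ((2*D)/(4 + D))/3 = (2*D/(4 + D))/3 = 2*D/(3*(4 + D)))
d(m) = m (d(m) = 2*m - m = m)
X = 3721/9 (X = ((⅔)*(-2)/(4 - 2) + 21)² = ((⅔)*(-2)/2 + 21)² = ((⅔)*(-2)*(½) + 21)² = (-⅔ + 21)² = (61/3)² = 3721/9 ≈ 413.44)
X/(295 + 11) = 3721/(9*(295 + 11)) = (3721/9)/306 = (3721/9)*(1/306) = 3721/2754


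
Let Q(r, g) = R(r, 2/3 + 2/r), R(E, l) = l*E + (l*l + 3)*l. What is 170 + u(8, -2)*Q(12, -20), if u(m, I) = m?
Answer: 7415/27 ≈ 274.63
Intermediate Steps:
R(E, l) = E*l + l*(3 + l**2) (R(E, l) = E*l + (l**2 + 3)*l = E*l + (3 + l**2)*l = E*l + l*(3 + l**2))
Q(r, g) = (2/3 + 2/r)*(3 + r + (2/3 + 2/r)**2)
170 + u(8, -2)*Q(12, -20) = 170 + 8*((2/27)*(3 + 12)**2*(12 + 4*12 + 9*12**2)/12**3) = 170 + 8*((2/27)*(1/1728)*15**2*(12 + 48 + 9*144)) = 170 + 8*((2/27)*(1/1728)*225*(12 + 48 + 1296)) = 170 + 8*((2/27)*(1/1728)*225*1356) = 170 + 8*(2825/216) = 170 + 2825/27 = 7415/27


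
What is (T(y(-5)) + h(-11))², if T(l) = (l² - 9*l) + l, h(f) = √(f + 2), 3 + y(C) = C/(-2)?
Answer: 145/16 + 51*I/2 ≈ 9.0625 + 25.5*I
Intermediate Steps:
y(C) = -3 - C/2 (y(C) = -3 + C/(-2) = -3 + C*(-½) = -3 - C/2)
h(f) = √(2 + f)
T(l) = l² - 8*l
(T(y(-5)) + h(-11))² = ((-3 - ½*(-5))*(-8 + (-3 - ½*(-5))) + √(2 - 11))² = ((-3 + 5/2)*(-8 + (-3 + 5/2)) + √(-9))² = (-(-8 - ½)/2 + 3*I)² = (-½*(-17/2) + 3*I)² = (17/4 + 3*I)²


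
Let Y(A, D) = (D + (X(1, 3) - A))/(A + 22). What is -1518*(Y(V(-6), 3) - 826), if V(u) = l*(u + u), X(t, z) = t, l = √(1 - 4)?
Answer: 287266320/229 - 118404*I*√3/229 ≈ 1.2544e+6 - 895.55*I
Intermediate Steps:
l = I*√3 (l = √(-3) = I*√3 ≈ 1.732*I)
V(u) = 2*I*u*√3 (V(u) = (I*√3)*(u + u) = (I*√3)*(2*u) = 2*I*u*√3)
Y(A, D) = (1 + D - A)/(22 + A) (Y(A, D) = (D + (1 - A))/(A + 22) = (1 + D - A)/(22 + A))
-1518*(Y(V(-6), 3) - 826) = -1518*((1 + 3 - 2*I*(-6)*√3)/(22 + 2*I*(-6)*√3) - 826) = -1518*((1 + 3 - (-12)*I*√3)/(22 - 12*I*√3) - 826) = -1518*((1 + 3 + 12*I*√3)/(22 - 12*I*√3) - 826) = -1518*((4 + 12*I*√3)/(22 - 12*I*√3) - 826) = -1518*(-826 + (4 + 12*I*√3)/(22 - 12*I*√3)) = 1253868 - 1518*(4 + 12*I*√3)/(22 - 12*I*√3)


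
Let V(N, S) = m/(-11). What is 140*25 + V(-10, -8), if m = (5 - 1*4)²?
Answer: 38499/11 ≈ 3499.9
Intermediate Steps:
m = 1 (m = (5 - 4)² = 1² = 1)
V(N, S) = -1/11 (V(N, S) = 1/(-11) = 1*(-1/11) = -1/11)
140*25 + V(-10, -8) = 140*25 - 1/11 = 3500 - 1/11 = 38499/11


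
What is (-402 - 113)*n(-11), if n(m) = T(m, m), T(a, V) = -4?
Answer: 2060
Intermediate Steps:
n(m) = -4
(-402 - 113)*n(-11) = (-402 - 113)*(-4) = -515*(-4) = 2060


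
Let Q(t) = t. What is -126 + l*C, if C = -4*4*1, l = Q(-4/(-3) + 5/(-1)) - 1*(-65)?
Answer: -3322/3 ≈ -1107.3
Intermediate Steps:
l = 184/3 (l = (-4/(-3) + 5/(-1)) - 1*(-65) = (-4*(-⅓) + 5*(-1)) + 65 = (4/3 - 5) + 65 = -11/3 + 65 = 184/3 ≈ 61.333)
C = -16 (C = -16*1 = -16)
-126 + l*C = -126 + (184/3)*(-16) = -126 - 2944/3 = -3322/3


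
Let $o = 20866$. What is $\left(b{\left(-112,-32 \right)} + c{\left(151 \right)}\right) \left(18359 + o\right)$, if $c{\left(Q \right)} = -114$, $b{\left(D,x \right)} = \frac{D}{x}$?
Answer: $- \frac{8668725}{2} \approx -4.3344 \cdot 10^{6}$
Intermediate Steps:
$\left(b{\left(-112,-32 \right)} + c{\left(151 \right)}\right) \left(18359 + o\right) = \left(- \frac{112}{-32} - 114\right) \left(18359 + 20866\right) = \left(\left(-112\right) \left(- \frac{1}{32}\right) - 114\right) 39225 = \left(\frac{7}{2} - 114\right) 39225 = \left(- \frac{221}{2}\right) 39225 = - \frac{8668725}{2}$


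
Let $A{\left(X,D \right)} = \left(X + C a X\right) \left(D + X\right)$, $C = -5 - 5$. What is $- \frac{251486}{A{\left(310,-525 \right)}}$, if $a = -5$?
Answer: $\frac{125743}{1699575} \approx 0.073985$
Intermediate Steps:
$C = -10$ ($C = -5 - 5 = -10$)
$A{\left(X,D \right)} = 51 X \left(D + X\right)$ ($A{\left(X,D \right)} = \left(X + \left(-10\right) \left(-5\right) X\right) \left(D + X\right) = \left(X + 50 X\right) \left(D + X\right) = 51 X \left(D + X\right)$)
$- \frac{251486}{A{\left(310,-525 \right)}} = - \frac{251486}{51 \cdot 310 \left(-525 + 310\right)} = - \frac{251486}{51 \cdot 310 \left(-215\right)} = - \frac{251486}{-3399150} = \left(-251486\right) \left(- \frac{1}{3399150}\right) = \frac{125743}{1699575}$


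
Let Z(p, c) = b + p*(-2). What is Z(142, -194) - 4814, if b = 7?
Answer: -5091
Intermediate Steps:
Z(p, c) = 7 - 2*p (Z(p, c) = 7 + p*(-2) = 7 - 2*p)
Z(142, -194) - 4814 = (7 - 2*142) - 4814 = (7 - 284) - 4814 = -277 - 4814 = -5091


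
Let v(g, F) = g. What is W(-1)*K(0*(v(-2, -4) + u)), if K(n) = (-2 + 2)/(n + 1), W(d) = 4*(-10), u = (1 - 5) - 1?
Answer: 0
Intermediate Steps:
u = -5 (u = -4 - 1 = -5)
W(d) = -40
K(n) = 0 (K(n) = 0/(1 + n) = 0)
W(-1)*K(0*(v(-2, -4) + u)) = -40*0 = 0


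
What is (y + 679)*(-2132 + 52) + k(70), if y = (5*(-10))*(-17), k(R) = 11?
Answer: -3180309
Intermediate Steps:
y = 850 (y = -50*(-17) = 850)
(y + 679)*(-2132 + 52) + k(70) = (850 + 679)*(-2132 + 52) + 11 = 1529*(-2080) + 11 = -3180320 + 11 = -3180309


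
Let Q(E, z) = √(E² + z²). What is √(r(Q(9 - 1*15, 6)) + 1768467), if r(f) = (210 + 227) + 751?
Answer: √1769655 ≈ 1330.3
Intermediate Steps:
r(f) = 1188 (r(f) = 437 + 751 = 1188)
√(r(Q(9 - 1*15, 6)) + 1768467) = √(1188 + 1768467) = √1769655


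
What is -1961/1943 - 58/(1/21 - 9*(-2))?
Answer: -3109793/736397 ≈ -4.2230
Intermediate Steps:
-1961/1943 - 58/(1/21 - 9*(-2)) = -1961*1/1943 - 58/(1/21 + 18) = -1961/1943 - 58/379/21 = -1961/1943 - 58*21/379 = -1961/1943 - 1218/379 = -3109793/736397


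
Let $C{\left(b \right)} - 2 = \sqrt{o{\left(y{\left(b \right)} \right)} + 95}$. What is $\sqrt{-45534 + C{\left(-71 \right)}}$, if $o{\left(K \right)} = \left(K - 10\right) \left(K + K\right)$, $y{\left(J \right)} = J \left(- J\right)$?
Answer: $\sqrt{-45532 + 3 \sqrt{5658253}} \approx 195.95 i$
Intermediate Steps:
$y{\left(J \right)} = - J^{2}$
$o{\left(K \right)} = 2 K \left(-10 + K\right)$ ($o{\left(K \right)} = \left(-10 + K\right) 2 K = 2 K \left(-10 + K\right)$)
$C{\left(b \right)} = 2 + \sqrt{95 - 2 b^{2} \left(-10 - b^{2}\right)}$ ($C{\left(b \right)} = 2 + \sqrt{2 \left(- b^{2}\right) \left(-10 - b^{2}\right) + 95} = 2 + \sqrt{- 2 b^{2} \left(-10 - b^{2}\right) + 95} = 2 + \sqrt{95 - 2 b^{2} \left(-10 - b^{2}\right)}$)
$\sqrt{-45534 + C{\left(-71 \right)}} = \sqrt{-45534 + \left(2 + \sqrt{95 + 2 \left(-71\right)^{2} \left(10 + \left(-71\right)^{2}\right)}\right)} = \sqrt{-45534 + \left(2 + \sqrt{95 + 2 \cdot 5041 \left(10 + 5041\right)}\right)} = \sqrt{-45534 + \left(2 + \sqrt{95 + 2 \cdot 5041 \cdot 5051}\right)} = \sqrt{-45534 + \left(2 + \sqrt{95 + 50924182}\right)} = \sqrt{-45534 + \left(2 + \sqrt{50924277}\right)} = \sqrt{-45534 + \left(2 + 3 \sqrt{5658253}\right)} = \sqrt{-45532 + 3 \sqrt{5658253}}$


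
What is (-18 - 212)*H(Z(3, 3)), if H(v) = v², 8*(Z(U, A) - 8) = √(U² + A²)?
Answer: -236555/16 - 1380*√2 ≈ -16736.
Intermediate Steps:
Z(U, A) = 8 + √(A² + U²)/8 (Z(U, A) = 8 + √(U² + A²)/8 = 8 + √(A² + U²)/8)
(-18 - 212)*H(Z(3, 3)) = (-18 - 212)*(8 + √(3² + 3²)/8)² = -230*(8 + √(9 + 9)/8)² = -230*(8 + √18/8)² = -230*(8 + (3*√2)/8)² = -230*(8 + 3*√2/8)²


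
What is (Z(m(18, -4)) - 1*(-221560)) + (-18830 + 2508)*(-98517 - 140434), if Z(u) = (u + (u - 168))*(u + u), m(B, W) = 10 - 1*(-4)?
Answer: 3900375862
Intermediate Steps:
m(B, W) = 14 (m(B, W) = 10 + 4 = 14)
Z(u) = 2*u*(-168 + 2*u) (Z(u) = (u + (-168 + u))*(2*u) = (-168 + 2*u)*(2*u) = 2*u*(-168 + 2*u))
(Z(m(18, -4)) - 1*(-221560)) + (-18830 + 2508)*(-98517 - 140434) = (4*14*(-84 + 14) - 1*(-221560)) + (-18830 + 2508)*(-98517 - 140434) = (4*14*(-70) + 221560) - 16322*(-238951) = (-3920 + 221560) + 3900158222 = 217640 + 3900158222 = 3900375862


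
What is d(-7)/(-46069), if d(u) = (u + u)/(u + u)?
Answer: -1/46069 ≈ -2.1707e-5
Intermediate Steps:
d(u) = 1 (d(u) = (2*u)/((2*u)) = (2*u)*(1/(2*u)) = 1)
d(-7)/(-46069) = 1/(-46069) = 1*(-1/46069) = -1/46069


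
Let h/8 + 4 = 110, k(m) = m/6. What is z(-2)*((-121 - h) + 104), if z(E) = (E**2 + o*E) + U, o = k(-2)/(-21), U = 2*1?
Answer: -325240/63 ≈ -5162.5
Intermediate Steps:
k(m) = m/6 (k(m) = m*(1/6) = m/6)
h = 848 (h = -32 + 8*110 = -32 + 880 = 848)
U = 2
o = 1/63 (o = ((1/6)*(-2))/(-21) = -1/3*(-1/21) = 1/63 ≈ 0.015873)
z(E) = 2 + E**2 + E/63 (z(E) = (E**2 + E/63) + 2 = 2 + E**2 + E/63)
z(-2)*((-121 - h) + 104) = (2 + (-2)**2 + (1/63)*(-2))*((-121 - 1*848) + 104) = (2 + 4 - 2/63)*((-121 - 848) + 104) = 376*(-969 + 104)/63 = (376/63)*(-865) = -325240/63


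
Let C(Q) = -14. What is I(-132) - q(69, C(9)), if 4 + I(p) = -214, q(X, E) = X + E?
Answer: -273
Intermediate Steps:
q(X, E) = E + X
I(p) = -218 (I(p) = -4 - 214 = -218)
I(-132) - q(69, C(9)) = -218 - (-14 + 69) = -218 - 1*55 = -218 - 55 = -273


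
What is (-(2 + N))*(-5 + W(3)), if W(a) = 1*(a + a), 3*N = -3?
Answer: -1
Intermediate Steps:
N = -1 (N = (1/3)*(-3) = -1)
W(a) = 2*a (W(a) = 1*(2*a) = 2*a)
(-(2 + N))*(-5 + W(3)) = (-(2 - 1))*(-5 + 2*3) = (-1*1)*(-5 + 6) = -1*1 = -1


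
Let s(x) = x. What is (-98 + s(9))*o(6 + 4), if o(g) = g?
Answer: -890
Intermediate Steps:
(-98 + s(9))*o(6 + 4) = (-98 + 9)*(6 + 4) = -89*10 = -890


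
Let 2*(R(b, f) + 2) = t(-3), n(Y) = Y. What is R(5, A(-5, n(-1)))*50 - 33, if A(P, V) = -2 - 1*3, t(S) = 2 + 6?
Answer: 67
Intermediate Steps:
t(S) = 8
A(P, V) = -5 (A(P, V) = -2 - 3 = -5)
R(b, f) = 2 (R(b, f) = -2 + (½)*8 = -2 + 4 = 2)
R(5, A(-5, n(-1)))*50 - 33 = 2*50 - 33 = 100 - 33 = 67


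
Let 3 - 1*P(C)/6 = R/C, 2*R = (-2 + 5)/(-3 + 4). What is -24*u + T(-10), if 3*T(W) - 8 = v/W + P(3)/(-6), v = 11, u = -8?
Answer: 2902/15 ≈ 193.47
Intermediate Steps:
R = 3/2 (R = ((-2 + 5)/(-3 + 4))/2 = (3/1)/2 = (3*1)/2 = (½)*3 = 3/2 ≈ 1.5000)
P(C) = 18 - 9/C
T(W) = 11/6 + 11/(3*W) (T(W) = 8/3 + (11/W + (18 - 9/3)/(-6))/3 = 8/3 + (11/W + (18 - 9*⅓)*(-⅙))/3 = 8/3 + (11/W + (18 - 3)*(-⅙))/3 = 8/3 + (11/W + 15*(-⅙))/3 = 8/3 + (11/W - 5/2)/3 = 8/3 + (-5/2 + 11/W)/3 = 8/3 + (-⅚ + 11/(3*W)) = 11/6 + 11/(3*W))
-24*u + T(-10) = -24*(-8) + (11/6)*(2 - 10)/(-10) = 192 + (11/6)*(-⅒)*(-8) = 192 + 22/15 = 2902/15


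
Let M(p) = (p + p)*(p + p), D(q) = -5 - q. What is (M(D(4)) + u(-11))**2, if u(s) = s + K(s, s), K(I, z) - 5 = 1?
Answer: 101761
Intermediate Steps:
K(I, z) = 6 (K(I, z) = 5 + 1 = 6)
M(p) = 4*p**2 (M(p) = (2*p)*(2*p) = 4*p**2)
u(s) = 6 + s (u(s) = s + 6 = 6 + s)
(M(D(4)) + u(-11))**2 = (4*(-5 - 1*4)**2 + (6 - 11))**2 = (4*(-5 - 4)**2 - 5)**2 = (4*(-9)**2 - 5)**2 = (4*81 - 5)**2 = (324 - 5)**2 = 319**2 = 101761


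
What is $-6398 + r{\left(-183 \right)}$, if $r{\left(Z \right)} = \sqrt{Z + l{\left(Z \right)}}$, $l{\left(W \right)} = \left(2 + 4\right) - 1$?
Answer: $-6398 + i \sqrt{178} \approx -6398.0 + 13.342 i$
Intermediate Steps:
$l{\left(W \right)} = 5$ ($l{\left(W \right)} = 6 - 1 = 5$)
$r{\left(Z \right)} = \sqrt{5 + Z}$ ($r{\left(Z \right)} = \sqrt{Z + 5} = \sqrt{5 + Z}$)
$-6398 + r{\left(-183 \right)} = -6398 + \sqrt{5 - 183} = -6398 + \sqrt{-178} = -6398 + i \sqrt{178}$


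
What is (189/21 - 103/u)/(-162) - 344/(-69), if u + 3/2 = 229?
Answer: 8362633/1695330 ≈ 4.9327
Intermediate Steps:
u = 455/2 (u = -3/2 + 229 = 455/2 ≈ 227.50)
(189/21 - 103/u)/(-162) - 344/(-69) = (189/21 - 103/455/2)/(-162) - 344/(-69) = (189*(1/21) - 103*2/455)*(-1/162) - 344*(-1/69) = (9 - 206/455)*(-1/162) + 344/69 = (3889/455)*(-1/162) + 344/69 = -3889/73710 + 344/69 = 8362633/1695330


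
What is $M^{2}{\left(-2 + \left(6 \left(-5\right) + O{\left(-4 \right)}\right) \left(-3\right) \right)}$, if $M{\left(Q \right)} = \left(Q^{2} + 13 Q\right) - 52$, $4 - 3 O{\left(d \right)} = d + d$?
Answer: $45050944$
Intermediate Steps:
$O{\left(d \right)} = \frac{4}{3} - \frac{2 d}{3}$ ($O{\left(d \right)} = \frac{4}{3} - \frac{d + d}{3} = \frac{4}{3} - \frac{2 d}{3}$)
$M{\left(Q \right)} = -52 + Q^{2} + 13 Q$
$M^{2}{\left(-2 + \left(6 \left(-5\right) + O{\left(-4 \right)}\right) \left(-3\right) \right)} = \left(-52 + \left(-2 + \left(6 \left(-5\right) + \left(\frac{4}{3} - - \frac{8}{3}\right)\right) \left(-3\right)\right)^{2} + 13 \left(-2 + \left(6 \left(-5\right) + \left(\frac{4}{3} - - \frac{8}{3}\right)\right) \left(-3\right)\right)\right)^{2} = \left(-52 + \left(-2 + \left(-30 + \left(\frac{4}{3} + \frac{8}{3}\right)\right) \left(-3\right)\right)^{2} + 13 \left(-2 + \left(-30 + \left(\frac{4}{3} + \frac{8}{3}\right)\right) \left(-3\right)\right)\right)^{2} = \left(-52 + \left(-2 + \left(-30 + 4\right) \left(-3\right)\right)^{2} + 13 \left(-2 + \left(-30 + 4\right) \left(-3\right)\right)\right)^{2} = \left(-52 + \left(-2 - -78\right)^{2} + 13 \left(-2 - -78\right)\right)^{2} = \left(-52 + \left(-2 + 78\right)^{2} + 13 \left(-2 + 78\right)\right)^{2} = \left(-52 + 76^{2} + 13 \cdot 76\right)^{2} = \left(-52 + 5776 + 988\right)^{2} = 6712^{2} = 45050944$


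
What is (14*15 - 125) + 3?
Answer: 88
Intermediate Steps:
(14*15 - 125) + 3 = (210 - 125) + 3 = 85 + 3 = 88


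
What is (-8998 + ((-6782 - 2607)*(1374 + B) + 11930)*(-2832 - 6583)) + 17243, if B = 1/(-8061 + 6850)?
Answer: 20992804368200/173 ≈ 1.2135e+11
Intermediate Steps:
B = -1/1211 (B = 1/(-1211) = -1/1211 ≈ -0.00082576)
(-8998 + ((-6782 - 2607)*(1374 + B) + 11930)*(-2832 - 6583)) + 17243 = (-8998 + ((-6782 - 2607)*(1374 - 1/1211) + 11930)*(-2832 - 6583)) + 17243 = (-8998 + (-9389*1663913/1211 + 11930)*(-9415)) + 17243 = (-8998 + (-15622479157/1211 + 11930)*(-9415)) + 17243 = (-8998 - 15608031927/1211*(-9415)) + 17243 = (-8998 + 20992802941815/173) + 17243 = 20992801385161/173 + 17243 = 20992804368200/173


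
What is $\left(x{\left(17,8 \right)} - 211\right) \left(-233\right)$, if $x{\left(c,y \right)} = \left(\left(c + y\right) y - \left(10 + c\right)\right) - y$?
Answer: $10718$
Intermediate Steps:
$x{\left(c,y \right)} = -10 - c - y + y \left(c + y\right)$ ($x{\left(c,y \right)} = \left(y \left(c + y\right) - \left(10 + c\right)\right) - y = \left(-10 - c + y \left(c + y\right)\right) - y = -10 - c - y + y \left(c + y\right)$)
$\left(x{\left(17,8 \right)} - 211\right) \left(-233\right) = \left(\left(-10 + 8^{2} - 17 - 8 + 17 \cdot 8\right) - 211\right) \left(-233\right) = \left(\left(-10 + 64 - 17 - 8 + 136\right) - 211\right) \left(-233\right) = \left(165 - 211\right) \left(-233\right) = \left(-46\right) \left(-233\right) = 10718$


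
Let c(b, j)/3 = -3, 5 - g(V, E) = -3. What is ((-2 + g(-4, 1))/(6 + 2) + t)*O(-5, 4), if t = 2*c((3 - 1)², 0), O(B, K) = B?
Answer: 345/4 ≈ 86.250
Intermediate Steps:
g(V, E) = 8 (g(V, E) = 5 - 1*(-3) = 5 + 3 = 8)
c(b, j) = -9 (c(b, j) = 3*(-3) = -9)
t = -18 (t = 2*(-9) = -18)
((-2 + g(-4, 1))/(6 + 2) + t)*O(-5, 4) = ((-2 + 8)/(6 + 2) - 18)*(-5) = (6/8 - 18)*(-5) = (6*(⅛) - 18)*(-5) = (¾ - 18)*(-5) = -69/4*(-5) = 345/4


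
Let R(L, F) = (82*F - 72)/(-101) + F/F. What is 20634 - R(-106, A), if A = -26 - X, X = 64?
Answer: 2076481/101 ≈ 20559.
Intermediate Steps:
A = -90 (A = -26 - 1*64 = -26 - 64 = -90)
R(L, F) = 173/101 - 82*F/101 (R(L, F) = (-72 + 82*F)*(-1/101) + 1 = (72/101 - 82*F/101) + 1 = 173/101 - 82*F/101)
20634 - R(-106, A) = 20634 - (173/101 - 82/101*(-90)) = 20634 - (173/101 + 7380/101) = 20634 - 1*7553/101 = 20634 - 7553/101 = 2076481/101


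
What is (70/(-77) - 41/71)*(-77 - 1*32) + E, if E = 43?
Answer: 160132/781 ≈ 205.03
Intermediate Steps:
(70/(-77) - 41/71)*(-77 - 1*32) + E = (70/(-77) - 41/71)*(-77 - 1*32) + 43 = (70*(-1/77) - 41*1/71)*(-77 - 32) + 43 = (-10/11 - 41/71)*(-109) + 43 = -1161/781*(-109) + 43 = 126549/781 + 43 = 160132/781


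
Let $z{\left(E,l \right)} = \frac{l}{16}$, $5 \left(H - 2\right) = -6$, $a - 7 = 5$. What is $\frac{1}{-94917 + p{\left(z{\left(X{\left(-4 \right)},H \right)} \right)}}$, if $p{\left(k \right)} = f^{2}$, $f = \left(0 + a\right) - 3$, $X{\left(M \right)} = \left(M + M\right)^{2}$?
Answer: $- \frac{1}{94836} \approx -1.0545 \cdot 10^{-5}$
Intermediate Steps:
$a = 12$ ($a = 7 + 5 = 12$)
$H = \frac{4}{5}$ ($H = 2 + \frac{1}{5} \left(-6\right) = 2 - \frac{6}{5} = \frac{4}{5} \approx 0.8$)
$X{\left(M \right)} = 4 M^{2}$ ($X{\left(M \right)} = \left(2 M\right)^{2} = 4 M^{2}$)
$z{\left(E,l \right)} = \frac{l}{16}$ ($z{\left(E,l \right)} = l \frac{1}{16} = \frac{l}{16}$)
$f = 9$ ($f = \left(0 + 12\right) - 3 = 12 - 3 = 9$)
$p{\left(k \right)} = 81$ ($p{\left(k \right)} = 9^{2} = 81$)
$\frac{1}{-94917 + p{\left(z{\left(X{\left(-4 \right)},H \right)} \right)}} = \frac{1}{-94917 + 81} = \frac{1}{-94836} = - \frac{1}{94836}$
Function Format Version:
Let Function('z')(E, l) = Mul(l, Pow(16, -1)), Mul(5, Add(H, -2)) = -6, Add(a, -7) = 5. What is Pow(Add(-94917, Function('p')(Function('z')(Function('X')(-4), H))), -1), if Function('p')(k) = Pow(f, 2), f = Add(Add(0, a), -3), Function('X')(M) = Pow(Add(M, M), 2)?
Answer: Rational(-1, 94836) ≈ -1.0545e-5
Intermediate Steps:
a = 12 (a = Add(7, 5) = 12)
H = Rational(4, 5) (H = Add(2, Mul(Rational(1, 5), -6)) = Add(2, Rational(-6, 5)) = Rational(4, 5) ≈ 0.80000)
Function('X')(M) = Mul(4, Pow(M, 2)) (Function('X')(M) = Pow(Mul(2, M), 2) = Mul(4, Pow(M, 2)))
Function('z')(E, l) = Mul(Rational(1, 16), l) (Function('z')(E, l) = Mul(l, Rational(1, 16)) = Mul(Rational(1, 16), l))
f = 9 (f = Add(Add(0, 12), -3) = Add(12, -3) = 9)
Function('p')(k) = 81 (Function('p')(k) = Pow(9, 2) = 81)
Pow(Add(-94917, Function('p')(Function('z')(Function('X')(-4), H))), -1) = Pow(Add(-94917, 81), -1) = Pow(-94836, -1) = Rational(-1, 94836)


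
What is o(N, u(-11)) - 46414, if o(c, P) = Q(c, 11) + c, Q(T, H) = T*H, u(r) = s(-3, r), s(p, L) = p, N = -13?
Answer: -46570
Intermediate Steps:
u(r) = -3
Q(T, H) = H*T
o(c, P) = 12*c (o(c, P) = 11*c + c = 12*c)
o(N, u(-11)) - 46414 = 12*(-13) - 46414 = -156 - 46414 = -46570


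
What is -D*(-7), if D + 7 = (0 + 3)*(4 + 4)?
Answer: 119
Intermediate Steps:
D = 17 (D = -7 + (0 + 3)*(4 + 4) = -7 + 3*8 = -7 + 24 = 17)
-D*(-7) = -1*17*(-7) = -17*(-7) = 119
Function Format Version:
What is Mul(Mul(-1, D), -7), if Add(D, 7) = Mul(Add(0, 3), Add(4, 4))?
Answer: 119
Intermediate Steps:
D = 17 (D = Add(-7, Mul(Add(0, 3), Add(4, 4))) = Add(-7, Mul(3, 8)) = Add(-7, 24) = 17)
Mul(Mul(-1, D), -7) = Mul(Mul(-1, 17), -7) = Mul(-17, -7) = 119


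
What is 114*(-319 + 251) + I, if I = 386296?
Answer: 378544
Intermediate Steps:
114*(-319 + 251) + I = 114*(-319 + 251) + 386296 = 114*(-68) + 386296 = -7752 + 386296 = 378544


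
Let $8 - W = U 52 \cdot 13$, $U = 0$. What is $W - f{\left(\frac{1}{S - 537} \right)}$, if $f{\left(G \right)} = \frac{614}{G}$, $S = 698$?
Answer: $-98846$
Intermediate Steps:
$W = 8$ ($W = 8 - 0 \cdot 52 \cdot 13 = 8 - 0 \cdot 13 = 8 - 0 = 8 + 0 = 8$)
$W - f{\left(\frac{1}{S - 537} \right)} = 8 - \frac{614}{\frac{1}{698 - 537}} = 8 - \frac{614}{\frac{1}{161}} = 8 - 614 \frac{1}{\frac{1}{161}} = 8 - 614 \cdot 161 = 8 - 98854 = -98846$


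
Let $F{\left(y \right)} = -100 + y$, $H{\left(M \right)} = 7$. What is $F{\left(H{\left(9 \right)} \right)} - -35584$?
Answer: $35491$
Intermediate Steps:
$F{\left(H{\left(9 \right)} \right)} - -35584 = \left(-100 + 7\right) - -35584 = -93 + 35584 = 35491$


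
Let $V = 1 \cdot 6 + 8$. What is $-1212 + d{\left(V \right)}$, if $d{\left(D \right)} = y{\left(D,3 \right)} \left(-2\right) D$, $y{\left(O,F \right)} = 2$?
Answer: $-1268$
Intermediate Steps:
$V = 14$ ($V = 6 + 8 = 14$)
$d{\left(D \right)} = - 4 D$ ($d{\left(D \right)} = 2 \left(-2\right) D = - 4 D$)
$-1212 + d{\left(V \right)} = -1212 - 56 = -1268$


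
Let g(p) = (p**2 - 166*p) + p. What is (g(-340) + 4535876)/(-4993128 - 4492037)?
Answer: -4707576/9485165 ≈ -0.49631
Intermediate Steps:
g(p) = p**2 - 165*p
(g(-340) + 4535876)/(-4993128 - 4492037) = (-340*(-165 - 340) + 4535876)/(-4993128 - 4492037) = (-340*(-505) + 4535876)/(-9485165) = (171700 + 4535876)*(-1/9485165) = 4707576*(-1/9485165) = -4707576/9485165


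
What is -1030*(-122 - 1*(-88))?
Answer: 35020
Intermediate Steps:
-1030*(-122 - 1*(-88)) = -1030*(-122 + 88) = -1030*(-34) = 35020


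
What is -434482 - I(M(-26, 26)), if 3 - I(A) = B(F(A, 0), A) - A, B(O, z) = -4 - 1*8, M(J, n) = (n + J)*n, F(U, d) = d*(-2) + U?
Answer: -434497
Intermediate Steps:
F(U, d) = U - 2*d (F(U, d) = -2*d + U = U - 2*d)
M(J, n) = n*(J + n) (M(J, n) = (J + n)*n = n*(J + n))
B(O, z) = -12 (B(O, z) = -4 - 8 = -12)
I(A) = 15 + A (I(A) = 3 - (-12 - A) = 3 + (12 + A) = 15 + A)
-434482 - I(M(-26, 26)) = -434482 - (15 + 26*(-26 + 26)) = -434482 - (15 + 26*0) = -434482 - (15 + 0) = -434482 - 1*15 = -434482 - 15 = -434497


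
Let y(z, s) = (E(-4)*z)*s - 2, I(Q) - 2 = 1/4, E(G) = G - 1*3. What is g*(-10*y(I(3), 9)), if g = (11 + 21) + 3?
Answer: 100625/2 ≈ 50313.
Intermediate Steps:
E(G) = -3 + G (E(G) = G - 3 = -3 + G)
I(Q) = 9/4 (I(Q) = 2 + 1/4 = 9/4)
y(z, s) = -2 - 7*s*z (y(z, s) = ((-3 - 4)*z)*s - 2 = (-7*z)*s - 2 = -7*s*z - 2 = -2 - 7*s*z)
g = 35 (g = 32 + 3 = 35)
g*(-10*y(I(3), 9)) = 35*(-10*(-2 - 7*9*9/4)) = 35*(-10*(-2 - 567/4)) = 35*(-10*(-575/4)) = 35*(2875/2) = 100625/2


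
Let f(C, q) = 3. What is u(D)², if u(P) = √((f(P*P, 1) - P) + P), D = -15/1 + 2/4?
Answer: 3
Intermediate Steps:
D = -29/2 (D = -15*1 + 2*(¼) = -15 + ½ = -29/2 ≈ -14.500)
u(P) = √3 (u(P) = √((3 - P) + P) = √3)
u(D)² = (√3)² = 3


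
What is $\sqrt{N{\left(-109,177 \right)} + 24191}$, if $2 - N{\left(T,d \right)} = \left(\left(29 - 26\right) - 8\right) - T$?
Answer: $\sqrt{24089} \approx 155.21$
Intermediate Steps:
$N{\left(T,d \right)} = 7 + T$ ($N{\left(T,d \right)} = 2 - \left(\left(\left(29 - 26\right) - 8\right) - T\right) = 2 - \left(\left(3 - 8\right) - T\right) = 2 - \left(-5 - T\right) = 2 + \left(5 + T\right) = 7 + T$)
$\sqrt{N{\left(-109,177 \right)} + 24191} = \sqrt{\left(7 - 109\right) + 24191} = \sqrt{-102 + 24191} = \sqrt{24089}$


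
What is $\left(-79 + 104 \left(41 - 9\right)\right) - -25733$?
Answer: $28982$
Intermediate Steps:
$\left(-79 + 104 \left(41 - 9\right)\right) - -25733 = \left(-79 + 104 \cdot 32\right) + 25733 = \left(-79 + 3328\right) + 25733 = 3249 + 25733 = 28982$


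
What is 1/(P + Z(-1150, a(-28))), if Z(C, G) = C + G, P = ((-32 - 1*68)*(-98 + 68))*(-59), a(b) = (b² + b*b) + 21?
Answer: -1/176561 ≈ -5.6638e-6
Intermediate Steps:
a(b) = 21 + 2*b² (a(b) = (b² + b²) + 21 = 2*b² + 21 = 21 + 2*b²)
P = -177000 (P = ((-32 - 68)*(-30))*(-59) = -100*(-30)*(-59) = 3000*(-59) = -177000)
1/(P + Z(-1150, a(-28))) = 1/(-177000 + (-1150 + (21 + 2*(-28)²))) = 1/(-177000 + (-1150 + (21 + 2*784))) = 1/(-177000 + (-1150 + (21 + 1568))) = 1/(-177000 + (-1150 + 1589)) = 1/(-177000 + 439) = 1/(-176561) = -1/176561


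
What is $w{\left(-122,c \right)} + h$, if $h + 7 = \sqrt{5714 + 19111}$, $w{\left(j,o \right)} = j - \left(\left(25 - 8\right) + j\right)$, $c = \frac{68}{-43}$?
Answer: $-24 + 5 \sqrt{993} \approx 133.56$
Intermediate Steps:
$c = - \frac{68}{43}$ ($c = 68 \left(- \frac{1}{43}\right) = - \frac{68}{43} \approx -1.5814$)
$w{\left(j,o \right)} = -17$ ($w{\left(j,o \right)} = j - \left(17 + j\right) = -17$)
$h = -7 + 5 \sqrt{993}$ ($h = -7 + \sqrt{5714 + 19111} = -7 + \sqrt{24825} = -7 + 5 \sqrt{993} \approx 150.56$)
$w{\left(-122,c \right)} + h = -17 - \left(7 - 5 \sqrt{993}\right) = -24 + 5 \sqrt{993}$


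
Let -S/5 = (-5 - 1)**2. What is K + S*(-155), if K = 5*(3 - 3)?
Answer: 27900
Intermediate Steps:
K = 0 (K = 5*0 = 0)
S = -180 (S = -5*(-5 - 1)**2 = -5*(-6)**2 = -5*36 = -180)
K + S*(-155) = 0 - 180*(-155) = 0 + 27900 = 27900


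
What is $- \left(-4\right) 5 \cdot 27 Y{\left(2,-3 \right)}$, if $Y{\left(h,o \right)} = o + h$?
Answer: $-540$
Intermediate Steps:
$Y{\left(h,o \right)} = h + o$
$- \left(-4\right) 5 \cdot 27 Y{\left(2,-3 \right)} = - \left(-4\right) 5 \cdot 27 \left(2 - 3\right) = - \left(-20\right) 27 \left(-1\right) = - \left(-540\right) \left(-1\right) = \left(-1\right) 540 = -540$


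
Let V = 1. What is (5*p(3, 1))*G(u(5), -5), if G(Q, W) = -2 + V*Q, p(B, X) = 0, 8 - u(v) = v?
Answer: 0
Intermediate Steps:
u(v) = 8 - v
G(Q, W) = -2 + Q (G(Q, W) = -2 + 1*Q = -2 + Q)
(5*p(3, 1))*G(u(5), -5) = (5*0)*(-2 + (8 - 1*5)) = 0*(-2 + (8 - 5)) = 0*(-2 + 3) = 0*1 = 0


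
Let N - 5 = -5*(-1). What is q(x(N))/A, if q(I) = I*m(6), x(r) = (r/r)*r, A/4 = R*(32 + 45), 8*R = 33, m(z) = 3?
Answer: 20/847 ≈ 0.023613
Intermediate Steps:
N = 10 (N = 5 - 5*(-1) = 5 + 5 = 10)
R = 33/8 (R = (⅛)*33 = 33/8 ≈ 4.1250)
A = 2541/2 (A = 4*(33*(32 + 45)/8) = 4*((33/8)*77) = 4*(2541/8) = 2541/2 ≈ 1270.5)
x(r) = r (x(r) = 1*r = r)
q(I) = 3*I (q(I) = I*3 = 3*I)
q(x(N))/A = (3*10)/(2541/2) = 30*(2/2541) = 20/847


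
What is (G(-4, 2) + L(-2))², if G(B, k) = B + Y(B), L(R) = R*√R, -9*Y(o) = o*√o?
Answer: 4*(18 - 4*I + 9*I*√2)²/81 ≈ 12.238 + 15.516*I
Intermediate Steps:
Y(o) = -o^(3/2)/9 (Y(o) = -o*√o/9 = -o^(3/2)/9)
L(R) = R^(3/2)
G(B, k) = B - B^(3/2)/9
(G(-4, 2) + L(-2))² = ((-4 - (-8)*I/9) + (-2)^(3/2))² = ((-4 - (-8)*I/9) - 2*I*√2)² = ((-4 + 8*I/9) - 2*I*√2)² = (-4 + 8*I/9 - 2*I*√2)²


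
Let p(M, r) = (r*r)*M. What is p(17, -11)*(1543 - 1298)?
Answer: 503965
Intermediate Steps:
p(M, r) = M*r**2 (p(M, r) = r**2*M = M*r**2)
p(17, -11)*(1543 - 1298) = (17*(-11)**2)*(1543 - 1298) = (17*121)*245 = 2057*245 = 503965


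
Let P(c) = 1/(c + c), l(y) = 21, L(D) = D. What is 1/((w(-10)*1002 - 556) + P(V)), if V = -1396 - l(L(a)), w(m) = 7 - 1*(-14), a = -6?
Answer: 2834/58057323 ≈ 4.8814e-5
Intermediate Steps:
w(m) = 21 (w(m) = 7 + 14 = 21)
V = -1417 (V = -1396 - 1*21 = -1396 - 21 = -1417)
P(c) = 1/(2*c)
1/((w(-10)*1002 - 556) + P(V)) = 1/((21*1002 - 556) + (1/2)/(-1417)) = 1/((21042 - 556) + (1/2)*(-1/1417)) = 1/(20486 - 1/2834) = 1/(58057323/2834) = 2834/58057323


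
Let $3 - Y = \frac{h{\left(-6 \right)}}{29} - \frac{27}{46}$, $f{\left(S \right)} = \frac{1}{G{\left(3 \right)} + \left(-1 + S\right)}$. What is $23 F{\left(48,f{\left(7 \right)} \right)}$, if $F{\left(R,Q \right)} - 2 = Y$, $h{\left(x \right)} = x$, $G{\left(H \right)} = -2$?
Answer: $\frac{7729}{58} \approx 133.26$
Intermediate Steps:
$f{\left(S \right)} = \frac{1}{-3 + S}$ ($f{\left(S \right)} = \frac{1}{-2 + \left(-1 + S\right)} = \frac{1}{-3 + S}$)
$Y = \frac{5061}{1334}$ ($Y = 3 - \left(- \frac{6}{29} - \frac{27}{46}\right) = 3 - - \frac{1059}{1334} = 3 + \frac{1059}{1334} = \frac{5061}{1334} \approx 3.7939$)
$F{\left(R,Q \right)} = \frac{7729}{1334}$ ($F{\left(R,Q \right)} = 2 + \frac{5061}{1334} = \frac{7729}{1334}$)
$23 F{\left(48,f{\left(7 \right)} \right)} = 23 \cdot \frac{7729}{1334} = \frac{7729}{58}$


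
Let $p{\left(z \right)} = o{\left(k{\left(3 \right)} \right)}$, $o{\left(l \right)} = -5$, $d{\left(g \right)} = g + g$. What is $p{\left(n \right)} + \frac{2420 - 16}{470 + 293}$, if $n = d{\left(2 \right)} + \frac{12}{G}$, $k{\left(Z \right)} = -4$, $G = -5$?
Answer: $- \frac{1411}{763} \approx -1.8493$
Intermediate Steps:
$d{\left(g \right)} = 2 g$
$n = \frac{8}{5}$ ($n = 2 \cdot 2 + \frac{12}{-5} = 4 + 12 \left(- \frac{1}{5}\right) = 4 - \frac{12}{5} = \frac{8}{5} \approx 1.6$)
$p{\left(z \right)} = -5$
$p{\left(n \right)} + \frac{2420 - 16}{470 + 293} = -5 + \frac{2420 - 16}{470 + 293} = -5 + \frac{2404}{763} = - \frac{1411}{763}$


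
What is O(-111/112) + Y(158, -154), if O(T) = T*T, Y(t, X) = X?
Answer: -1919455/12544 ≈ -153.02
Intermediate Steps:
O(T) = T²
O(-111/112) + Y(158, -154) = (-111/112)² - 154 = 12321/12544 - 154 = -1919455/12544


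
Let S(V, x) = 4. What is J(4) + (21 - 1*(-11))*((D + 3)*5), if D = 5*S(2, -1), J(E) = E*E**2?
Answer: 3744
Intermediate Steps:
J(E) = E**3
D = 20 (D = 5*4 = 20)
J(4) + (21 - 1*(-11))*((D + 3)*5) = 4**3 + (21 - 1*(-11))*((20 + 3)*5) = 64 + (21 + 11)*(23*5) = 64 + 32*115 = 64 + 3680 = 3744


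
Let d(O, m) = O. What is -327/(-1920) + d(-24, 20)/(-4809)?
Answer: 179847/1025920 ≈ 0.17530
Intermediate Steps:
-327/(-1920) + d(-24, 20)/(-4809) = -327/(-1920) - 24/(-4809) = -327*(-1/1920) - 24*(-1/4809) = 109/640 + 8/1603 = 179847/1025920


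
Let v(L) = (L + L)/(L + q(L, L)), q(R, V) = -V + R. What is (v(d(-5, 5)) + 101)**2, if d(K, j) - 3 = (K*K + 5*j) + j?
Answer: 10609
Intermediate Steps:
q(R, V) = R - V
d(K, j) = 3 + K**2 + 6*j (d(K, j) = 3 + ((K*K + 5*j) + j) = 3 + ((K**2 + 5*j) + j) = 3 + (K**2 + 6*j) = 3 + K**2 + 6*j)
v(L) = 2 (v(L) = (L + L)/(L + (L - L)) = (2*L)/(L + 0) = (2*L)/L = 2)
(v(d(-5, 5)) + 101)**2 = (2 + 101)**2 = 103**2 = 10609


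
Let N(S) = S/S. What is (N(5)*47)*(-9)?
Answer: -423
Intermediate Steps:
N(S) = 1
(N(5)*47)*(-9) = (1*47)*(-9) = 47*(-9) = -423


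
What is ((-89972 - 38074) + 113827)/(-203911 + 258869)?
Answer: -14219/54958 ≈ -0.25872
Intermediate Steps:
((-89972 - 38074) + 113827)/(-203911 + 258869) = (-128046 + 113827)/54958 = -14219*1/54958 = -14219/54958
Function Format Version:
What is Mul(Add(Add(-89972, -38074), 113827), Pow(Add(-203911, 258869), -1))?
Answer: Rational(-14219, 54958) ≈ -0.25872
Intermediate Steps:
Mul(Add(Add(-89972, -38074), 113827), Pow(Add(-203911, 258869), -1)) = Mul(Add(-128046, 113827), Pow(54958, -1)) = Mul(-14219, Rational(1, 54958)) = Rational(-14219, 54958)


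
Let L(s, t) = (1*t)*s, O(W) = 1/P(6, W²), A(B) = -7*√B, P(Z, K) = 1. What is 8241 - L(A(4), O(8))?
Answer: 8255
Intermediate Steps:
O(W) = 1 (O(W) = 1/1 = 1)
L(s, t) = s*t (L(s, t) = t*s = s*t)
8241 - L(A(4), O(8)) = 8241 - (-7*√4) = 8241 - (-7*2) = 8241 - (-14) = 8241 - 1*(-14) = 8241 + 14 = 8255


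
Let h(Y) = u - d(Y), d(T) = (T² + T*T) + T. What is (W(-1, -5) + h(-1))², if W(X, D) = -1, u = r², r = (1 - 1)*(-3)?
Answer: 4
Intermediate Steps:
r = 0 (r = 0*(-3) = 0)
u = 0 (u = 0² = 0)
d(T) = T + 2*T² (d(T) = (T² + T²) + T = 2*T² + T = T + 2*T²)
h(Y) = -Y*(1 + 2*Y) (h(Y) = 0 - Y*(1 + 2*Y) = -Y*(1 + 2*Y))
(W(-1, -5) + h(-1))² = (-1 - 1*(-1)*(1 + 2*(-1)))² = (-1 - 1*(-1)*(1 - 2))² = (-1 - 1*(-1)*(-1))² = (-1 - 1)² = (-2)² = 4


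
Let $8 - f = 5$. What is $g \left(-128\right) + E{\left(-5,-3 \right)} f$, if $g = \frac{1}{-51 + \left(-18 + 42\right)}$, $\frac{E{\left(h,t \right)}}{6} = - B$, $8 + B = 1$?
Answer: $\frac{3530}{27} \approx 130.74$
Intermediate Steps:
$B = -7$ ($B = -8 + 1 = -7$)
$f = 3$ ($f = 8 - 5 = 3$)
$E{\left(h,t \right)} = 42$ ($E{\left(h,t \right)} = 6 \left(\left(-1\right) \left(-7\right)\right) = 6 \cdot 7 = 42$)
$g = - \frac{1}{27}$ ($g = \frac{1}{-51 + 24} = \frac{1}{-27} = - \frac{1}{27} \approx -0.037037$)
$g \left(-128\right) + E{\left(-5,-3 \right)} f = \left(- \frac{1}{27}\right) \left(-128\right) + 42 \cdot 3 = \frac{128}{27} + 126 = \frac{3530}{27}$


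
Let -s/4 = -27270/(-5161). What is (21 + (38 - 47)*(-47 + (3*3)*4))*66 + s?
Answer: 40766040/5161 ≈ 7898.9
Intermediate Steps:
s = -109080/5161 (s = -(-109080)/(-5161) = -(-109080)*(-1)/5161 = -4*27270/5161 = -109080/5161 ≈ -21.135)
(21 + (38 - 47)*(-47 + (3*3)*4))*66 + s = (21 + (38 - 47)*(-47 + (3*3)*4))*66 - 109080/5161 = (21 - 9*(-47 + 9*4))*66 - 109080/5161 = (21 - 9*(-47 + 36))*66 - 109080/5161 = (21 - 9*(-11))*66 - 109080/5161 = (21 + 99)*66 - 109080/5161 = 120*66 - 109080/5161 = 7920 - 109080/5161 = 40766040/5161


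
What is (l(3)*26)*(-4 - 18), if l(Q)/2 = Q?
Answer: -3432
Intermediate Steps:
l(Q) = 2*Q
(l(3)*26)*(-4 - 18) = ((2*3)*26)*(-4 - 18) = (6*26)*(-22) = 156*(-22) = -3432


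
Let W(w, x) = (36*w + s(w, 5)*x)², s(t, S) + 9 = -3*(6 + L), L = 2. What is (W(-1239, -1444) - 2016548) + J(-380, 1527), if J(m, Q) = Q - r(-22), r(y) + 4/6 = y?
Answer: 21825917/3 ≈ 7.2753e+6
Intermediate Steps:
r(y) = -⅔ + y
s(t, S) = -33 (s(t, S) = -9 - 3*(6 + 2) = -9 - 3*8 = -9 - 24 = -33)
J(m, Q) = 68/3 + Q (J(m, Q) = Q - (-⅔ - 22) = Q - 1*(-68/3) = Q + 68/3 = 68/3 + Q)
W(w, x) = (-33*x + 36*w)² (W(w, x) = (36*w - 33*x)² = (-33*x + 36*w)²)
(W(-1239, -1444) - 2016548) + J(-380, 1527) = (9*(-11*(-1444) + 12*(-1239))² - 2016548) + (68/3 + 1527) = (9*(15884 - 14868)² - 2016548) + 4649/3 = (9*1016² - 2016548) + 4649/3 = (9*1032256 - 2016548) + 4649/3 = (9290304 - 2016548) + 4649/3 = 7273756 + 4649/3 = 21825917/3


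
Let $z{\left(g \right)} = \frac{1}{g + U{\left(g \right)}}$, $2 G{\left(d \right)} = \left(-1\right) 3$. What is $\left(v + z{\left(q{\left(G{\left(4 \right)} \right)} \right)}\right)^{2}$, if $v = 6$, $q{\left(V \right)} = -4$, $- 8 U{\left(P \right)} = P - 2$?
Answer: $\frac{5476}{169} \approx 32.402$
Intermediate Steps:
$G{\left(d \right)} = - \frac{3}{2}$ ($G{\left(d \right)} = \frac{\left(-1\right) 3}{2} = \frac{1}{2} \left(-3\right) = - \frac{3}{2}$)
$U{\left(P \right)} = \frac{1}{4} - \frac{P}{8}$ ($U{\left(P \right)} = - \frac{P - 2}{8} = - \frac{-2 + P}{8} = \frac{1}{4} - \frac{P}{8}$)
$z{\left(g \right)} = \frac{1}{\frac{1}{4} + \frac{7 g}{8}}$ ($z{\left(g \right)} = \frac{1}{g - \left(- \frac{1}{4} + \frac{g}{8}\right)} = \frac{1}{\frac{1}{4} + \frac{7 g}{8}}$)
$\left(v + z{\left(q{\left(G{\left(4 \right)} \right)} \right)}\right)^{2} = \left(6 + \frac{8}{2 + 7 \left(-4\right)}\right)^{2} = \left(6 + \frac{8}{2 - 28}\right)^{2} = \left(6 + \frac{8}{-26}\right)^{2} = \left(6 + 8 \left(- \frac{1}{26}\right)\right)^{2} = \left(6 - \frac{4}{13}\right)^{2} = \left(\frac{74}{13}\right)^{2} = \frac{5476}{169}$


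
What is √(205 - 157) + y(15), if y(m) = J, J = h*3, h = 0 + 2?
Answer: 6 + 4*√3 ≈ 12.928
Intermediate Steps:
h = 2
J = 6 (J = 2*3 = 6)
y(m) = 6
√(205 - 157) + y(15) = √(205 - 157) + 6 = √48 + 6 = 4*√3 + 6 = 6 + 4*√3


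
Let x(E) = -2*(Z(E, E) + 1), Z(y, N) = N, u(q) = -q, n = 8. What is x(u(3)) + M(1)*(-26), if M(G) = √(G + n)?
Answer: -74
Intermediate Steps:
M(G) = √(8 + G) (M(G) = √(G + 8) = √(8 + G))
x(E) = -2 - 2*E (x(E) = -2*(E + 1) = -2*(1 + E) = -2 - 2*E)
x(u(3)) + M(1)*(-26) = (-2 - (-2)*3) + √(8 + 1)*(-26) = (-2 - 2*(-3)) + √9*(-26) = (-2 + 6) + 3*(-26) = 4 - 78 = -74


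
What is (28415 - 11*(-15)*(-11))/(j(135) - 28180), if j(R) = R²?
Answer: -5320/1991 ≈ -2.6720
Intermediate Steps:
(28415 - 11*(-15)*(-11))/(j(135) - 28180) = (28415 - 11*(-15)*(-11))/(135² - 28180) = (28415 + 165*(-11))/(18225 - 28180) = (28415 - 1815)/(-9955) = 26600*(-1/9955) = -5320/1991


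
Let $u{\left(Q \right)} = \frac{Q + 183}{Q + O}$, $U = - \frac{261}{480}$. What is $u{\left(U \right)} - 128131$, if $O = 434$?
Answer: $- \frac{8886240050}{69353} \approx -1.2813 \cdot 10^{5}$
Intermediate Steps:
$U = - \frac{87}{160}$ ($U = \left(-261\right) \frac{1}{480} = - \frac{87}{160} \approx -0.54375$)
$u{\left(Q \right)} = \frac{183 + Q}{434 + Q}$ ($u{\left(Q \right)} = \frac{Q + 183}{Q + 434} = \frac{183 + Q}{434 + Q}$)
$u{\left(U \right)} - 128131 = \frac{183 - \frac{87}{160}}{434 - \frac{87}{160}} - 128131 = \frac{1}{\frac{69353}{160}} \cdot \frac{29193}{160} - 128131 = \frac{160}{69353} \cdot \frac{29193}{160} - 128131 = \frac{29193}{69353} - 128131 = - \frac{8886240050}{69353}$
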